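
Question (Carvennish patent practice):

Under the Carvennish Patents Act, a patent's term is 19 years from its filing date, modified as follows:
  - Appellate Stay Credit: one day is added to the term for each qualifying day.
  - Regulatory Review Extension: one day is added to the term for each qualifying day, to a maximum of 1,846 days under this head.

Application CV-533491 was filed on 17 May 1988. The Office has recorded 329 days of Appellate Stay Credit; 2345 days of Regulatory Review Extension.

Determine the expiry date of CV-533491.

Base term: filing date + 19 years → 17 May 2007.
Appellate Stay Credit: +329 days → 10 April 2008.
Regulatory Review Extension: 2345 days claimed exceeds the 1846-day cap, so +1846 days → 30 April 2013.

2013-04-30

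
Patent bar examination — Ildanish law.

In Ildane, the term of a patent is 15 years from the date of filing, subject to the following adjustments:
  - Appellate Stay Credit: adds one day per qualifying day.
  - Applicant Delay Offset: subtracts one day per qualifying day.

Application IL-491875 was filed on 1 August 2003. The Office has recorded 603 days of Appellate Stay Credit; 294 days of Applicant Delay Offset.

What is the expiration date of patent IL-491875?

Base term: filing date + 15 years → 1 August 2018.
Appellate Stay Credit: +603 days → 26 March 2020.
Applicant Delay Offset: −294 days → 6 June 2019.

June 6, 2019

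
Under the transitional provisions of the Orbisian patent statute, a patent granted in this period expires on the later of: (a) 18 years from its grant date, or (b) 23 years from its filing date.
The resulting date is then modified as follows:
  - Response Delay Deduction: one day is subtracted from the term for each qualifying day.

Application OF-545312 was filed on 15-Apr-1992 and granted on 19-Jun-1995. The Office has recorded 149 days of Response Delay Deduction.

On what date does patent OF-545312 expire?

November 17, 2014

(a) grant + 18 years → 19 June 2013.
(b) filing + 23 years → 15 April 2015.
Later of the two: 15 April 2015.
Response Delay Deduction: −149 days → 17 November 2014.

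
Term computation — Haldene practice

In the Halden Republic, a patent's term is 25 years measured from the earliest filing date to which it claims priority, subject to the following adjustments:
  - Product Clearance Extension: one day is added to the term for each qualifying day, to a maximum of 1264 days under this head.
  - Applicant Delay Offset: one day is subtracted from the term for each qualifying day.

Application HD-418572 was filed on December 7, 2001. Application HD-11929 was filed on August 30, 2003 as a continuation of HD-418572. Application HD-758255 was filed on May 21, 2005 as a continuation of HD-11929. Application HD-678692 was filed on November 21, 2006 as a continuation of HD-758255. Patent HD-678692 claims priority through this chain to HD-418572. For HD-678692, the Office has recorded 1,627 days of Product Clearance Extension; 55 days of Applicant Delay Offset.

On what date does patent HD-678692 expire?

March 30, 2030

Earliest priority filing: 7 December 2001.
Base term: 7 December 2001 + 25 years → 7 December 2026.
Product Clearance Extension: 1627 days claimed exceeds the 1264-day cap, so +1264 days → 24 May 2030.
Applicant Delay Offset: −55 days → 30 March 2030.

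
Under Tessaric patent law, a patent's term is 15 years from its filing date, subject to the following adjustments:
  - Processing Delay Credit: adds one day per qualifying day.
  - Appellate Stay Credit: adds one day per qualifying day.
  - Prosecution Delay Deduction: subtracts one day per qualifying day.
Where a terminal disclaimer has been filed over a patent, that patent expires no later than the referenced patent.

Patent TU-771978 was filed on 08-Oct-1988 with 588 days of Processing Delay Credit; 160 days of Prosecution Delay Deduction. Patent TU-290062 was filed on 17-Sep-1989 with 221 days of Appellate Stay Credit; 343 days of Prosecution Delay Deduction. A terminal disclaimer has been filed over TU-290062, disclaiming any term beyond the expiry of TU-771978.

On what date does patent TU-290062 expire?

Natural term of TU-290062:
  Base: filing + 15 years → 17 September 2004.
  Appellate Stay Credit: +221 days → 26 April 2005.
  Prosecution Delay Deduction: −343 days → 18 May 2004.
Expiry of referenced patent TU-771978:
  Base: filing + 15 years → 8 October 2003.
  Processing Delay Credit: +588 days → 18 May 2005.
  Prosecution Delay Deduction: −160 days → 9 December 2004.
Terminal disclaimer: TU-290062 expires on the earlier of 18 May 2004 and 9 December 2004.

2004-05-18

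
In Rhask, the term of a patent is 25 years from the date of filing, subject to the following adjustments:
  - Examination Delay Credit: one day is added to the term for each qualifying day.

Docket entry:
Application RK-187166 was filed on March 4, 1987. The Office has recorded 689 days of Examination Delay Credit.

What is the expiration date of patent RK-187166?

January 22, 2014

Base term: filing date + 25 years → 4 March 2012.
Examination Delay Credit: +689 days → 22 January 2014.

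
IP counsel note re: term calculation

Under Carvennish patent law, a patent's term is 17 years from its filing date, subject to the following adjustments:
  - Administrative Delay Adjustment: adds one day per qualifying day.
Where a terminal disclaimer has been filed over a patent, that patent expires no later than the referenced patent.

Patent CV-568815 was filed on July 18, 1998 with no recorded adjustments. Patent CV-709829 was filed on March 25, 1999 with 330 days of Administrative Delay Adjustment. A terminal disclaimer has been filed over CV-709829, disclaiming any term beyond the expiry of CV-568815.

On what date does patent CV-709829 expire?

Natural term of CV-709829:
  Base: filing + 17 years → 25 March 2016.
  Administrative Delay Adjustment: +330 days → 18 February 2017.
Expiry of referenced patent CV-568815:
  Base: filing + 17 years → 18 July 2015.
Terminal disclaimer: CV-709829 expires on the earlier of 18 February 2017 and 18 July 2015.

2015-07-18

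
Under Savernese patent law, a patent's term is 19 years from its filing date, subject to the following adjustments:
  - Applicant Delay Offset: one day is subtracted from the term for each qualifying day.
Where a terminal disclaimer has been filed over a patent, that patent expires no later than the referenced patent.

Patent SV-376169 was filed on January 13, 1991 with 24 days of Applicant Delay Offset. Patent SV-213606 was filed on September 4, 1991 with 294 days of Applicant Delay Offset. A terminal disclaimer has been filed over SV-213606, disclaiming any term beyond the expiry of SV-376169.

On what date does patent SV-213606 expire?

Natural term of SV-213606:
  Base: filing + 19 years → 4 September 2010.
  Applicant Delay Offset: −294 days → 14 November 2009.
Expiry of referenced patent SV-376169:
  Base: filing + 19 years → 13 January 2010.
  Applicant Delay Offset: −24 days → 20 December 2009.
Terminal disclaimer: SV-213606 expires on the earlier of 14 November 2009 and 20 December 2009.

November 14, 2009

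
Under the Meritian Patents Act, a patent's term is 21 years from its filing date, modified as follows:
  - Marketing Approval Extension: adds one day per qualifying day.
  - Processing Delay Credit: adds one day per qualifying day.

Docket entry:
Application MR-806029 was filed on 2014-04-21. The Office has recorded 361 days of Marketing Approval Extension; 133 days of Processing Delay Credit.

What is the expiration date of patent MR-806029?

2036-08-27

Base term: filing date + 21 years → 21 April 2035.
Marketing Approval Extension: +361 days → 16 April 2036.
Processing Delay Credit: +133 days → 27 August 2036.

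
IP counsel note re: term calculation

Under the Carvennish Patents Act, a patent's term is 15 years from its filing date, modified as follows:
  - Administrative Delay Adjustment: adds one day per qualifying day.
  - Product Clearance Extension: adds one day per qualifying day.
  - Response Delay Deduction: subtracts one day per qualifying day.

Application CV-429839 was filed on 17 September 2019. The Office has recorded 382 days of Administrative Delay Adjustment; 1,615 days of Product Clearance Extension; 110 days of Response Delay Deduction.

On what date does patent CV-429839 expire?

Base term: filing date + 15 years → 17 September 2034.
Administrative Delay Adjustment: +382 days → 4 October 2035.
Product Clearance Extension: +1615 days → 6 March 2040.
Response Delay Deduction: −110 days → 17 November 2039.

November 17, 2039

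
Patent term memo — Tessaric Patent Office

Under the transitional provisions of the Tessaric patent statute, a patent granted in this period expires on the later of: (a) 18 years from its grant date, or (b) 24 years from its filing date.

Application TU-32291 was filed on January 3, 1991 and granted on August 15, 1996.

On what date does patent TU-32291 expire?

January 3, 2015

(a) grant + 18 years → 15 August 2014.
(b) filing + 24 years → 3 January 2015.
Later of the two: 3 January 2015.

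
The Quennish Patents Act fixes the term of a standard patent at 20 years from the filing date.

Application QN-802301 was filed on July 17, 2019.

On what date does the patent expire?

Filing date + 20 years → 17 July 2039.

July 17, 2039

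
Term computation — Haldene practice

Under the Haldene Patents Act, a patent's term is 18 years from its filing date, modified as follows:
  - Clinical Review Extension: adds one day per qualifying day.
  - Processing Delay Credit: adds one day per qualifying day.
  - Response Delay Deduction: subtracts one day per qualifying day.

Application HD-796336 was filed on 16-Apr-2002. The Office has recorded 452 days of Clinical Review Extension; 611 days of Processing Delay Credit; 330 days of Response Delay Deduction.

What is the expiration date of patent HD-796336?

Base term: filing date + 18 years → 16 April 2020.
Clinical Review Extension: +452 days → 12 July 2021.
Processing Delay Credit: +611 days → 15 March 2023.
Response Delay Deduction: −330 days → 19 April 2022.

2022-04-19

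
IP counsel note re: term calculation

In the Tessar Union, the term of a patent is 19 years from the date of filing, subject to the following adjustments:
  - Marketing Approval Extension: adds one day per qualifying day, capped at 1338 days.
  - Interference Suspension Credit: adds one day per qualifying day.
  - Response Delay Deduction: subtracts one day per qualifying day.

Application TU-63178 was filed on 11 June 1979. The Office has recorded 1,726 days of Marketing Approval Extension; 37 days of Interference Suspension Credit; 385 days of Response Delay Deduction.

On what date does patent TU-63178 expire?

February 25, 2001

Base term: filing date + 19 years → 11 June 1998.
Marketing Approval Extension: 1726 days claimed exceeds the 1338-day cap, so +1338 days → 8 February 2002.
Interference Suspension Credit: +37 days → 17 March 2002.
Response Delay Deduction: −385 days → 25 February 2001.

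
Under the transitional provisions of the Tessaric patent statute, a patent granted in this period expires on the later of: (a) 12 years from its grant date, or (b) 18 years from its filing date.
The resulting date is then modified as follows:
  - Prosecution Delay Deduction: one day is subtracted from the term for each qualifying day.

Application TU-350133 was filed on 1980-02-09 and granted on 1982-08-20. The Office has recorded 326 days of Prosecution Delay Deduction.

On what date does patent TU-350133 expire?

March 20, 1997

(a) grant + 12 years → 20 August 1994.
(b) filing + 18 years → 9 February 1998.
Later of the two: 9 February 1998.
Prosecution Delay Deduction: −326 days → 20 March 1997.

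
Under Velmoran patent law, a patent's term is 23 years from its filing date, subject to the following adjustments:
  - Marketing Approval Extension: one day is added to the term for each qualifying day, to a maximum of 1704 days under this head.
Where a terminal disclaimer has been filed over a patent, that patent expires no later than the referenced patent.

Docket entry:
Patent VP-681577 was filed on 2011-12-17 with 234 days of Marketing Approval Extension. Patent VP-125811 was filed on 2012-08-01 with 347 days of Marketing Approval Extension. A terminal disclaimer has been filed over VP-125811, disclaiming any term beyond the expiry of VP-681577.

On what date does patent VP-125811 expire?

August 8, 2035

Natural term of VP-125811:
  Base: filing + 23 years → 1 August 2035.
  Marketing Approval Extension: 347 days (within the 1704-day cap) → +347 days → 13 July 2036.
Expiry of referenced patent VP-681577:
  Base: filing + 23 years → 17 December 2034.
  Marketing Approval Extension: 234 days (within the 1704-day cap) → +234 days → 8 August 2035.
Terminal disclaimer: VP-125811 expires on the earlier of 13 July 2036 and 8 August 2035.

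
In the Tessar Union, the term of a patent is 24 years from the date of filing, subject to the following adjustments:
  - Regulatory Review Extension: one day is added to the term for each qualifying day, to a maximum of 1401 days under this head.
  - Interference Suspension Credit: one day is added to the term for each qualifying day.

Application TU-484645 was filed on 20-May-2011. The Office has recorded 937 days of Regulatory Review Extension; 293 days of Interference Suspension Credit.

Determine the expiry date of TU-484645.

Base term: filing date + 24 years → 20 May 2035.
Regulatory Review Extension: 937 days (within the 1401-day cap) → +937 days → 12 December 2037.
Interference Suspension Credit: +293 days → 1 October 2038.

October 1, 2038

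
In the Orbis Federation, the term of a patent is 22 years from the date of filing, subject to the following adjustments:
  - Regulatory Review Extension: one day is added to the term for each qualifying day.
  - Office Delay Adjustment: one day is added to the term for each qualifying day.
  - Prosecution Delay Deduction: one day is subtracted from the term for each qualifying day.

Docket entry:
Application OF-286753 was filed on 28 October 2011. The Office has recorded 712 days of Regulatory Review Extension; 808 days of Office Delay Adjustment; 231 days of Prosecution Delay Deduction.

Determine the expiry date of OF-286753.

Base term: filing date + 22 years → 28 October 2033.
Regulatory Review Extension: +712 days → 10 October 2035.
Office Delay Adjustment: +808 days → 26 December 2037.
Prosecution Delay Deduction: −231 days → 9 May 2037.

2037-05-09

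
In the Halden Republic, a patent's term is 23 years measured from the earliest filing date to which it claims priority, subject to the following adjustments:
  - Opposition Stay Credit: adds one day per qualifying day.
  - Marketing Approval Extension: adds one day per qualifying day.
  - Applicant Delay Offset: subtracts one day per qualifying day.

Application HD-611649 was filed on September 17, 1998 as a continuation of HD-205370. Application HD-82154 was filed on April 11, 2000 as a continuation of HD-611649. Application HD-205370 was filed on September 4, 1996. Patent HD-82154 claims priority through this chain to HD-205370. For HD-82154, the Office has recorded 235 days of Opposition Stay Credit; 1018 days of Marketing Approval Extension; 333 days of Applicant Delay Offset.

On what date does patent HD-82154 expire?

Earliest priority filing: 4 September 1996.
Base term: 4 September 1996 + 23 years → 4 September 2019.
Opposition Stay Credit: +235 days → 26 April 2020.
Marketing Approval Extension: +1018 days → 8 February 2023.
Applicant Delay Offset: −333 days → 12 March 2022.

March 12, 2022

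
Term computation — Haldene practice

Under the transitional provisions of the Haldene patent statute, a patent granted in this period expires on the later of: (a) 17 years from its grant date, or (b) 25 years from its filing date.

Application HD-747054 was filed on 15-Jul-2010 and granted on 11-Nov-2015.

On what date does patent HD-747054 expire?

2035-07-15

(a) grant + 17 years → 11 November 2032.
(b) filing + 25 years → 15 July 2035.
Later of the two: 15 July 2035.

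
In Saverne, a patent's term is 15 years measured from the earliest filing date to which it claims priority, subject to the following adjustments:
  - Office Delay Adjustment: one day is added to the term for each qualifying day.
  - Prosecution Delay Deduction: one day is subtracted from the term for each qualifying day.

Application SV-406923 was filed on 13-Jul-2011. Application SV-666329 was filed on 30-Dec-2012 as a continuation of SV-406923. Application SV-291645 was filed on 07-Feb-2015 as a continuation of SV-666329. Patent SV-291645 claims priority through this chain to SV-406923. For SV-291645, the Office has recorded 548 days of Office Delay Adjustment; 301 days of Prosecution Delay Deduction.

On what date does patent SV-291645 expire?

March 17, 2027

Earliest priority filing: 13 July 2011.
Base term: 13 July 2011 + 15 years → 13 July 2026.
Office Delay Adjustment: +548 days → 12 January 2028.
Prosecution Delay Deduction: −301 days → 17 March 2027.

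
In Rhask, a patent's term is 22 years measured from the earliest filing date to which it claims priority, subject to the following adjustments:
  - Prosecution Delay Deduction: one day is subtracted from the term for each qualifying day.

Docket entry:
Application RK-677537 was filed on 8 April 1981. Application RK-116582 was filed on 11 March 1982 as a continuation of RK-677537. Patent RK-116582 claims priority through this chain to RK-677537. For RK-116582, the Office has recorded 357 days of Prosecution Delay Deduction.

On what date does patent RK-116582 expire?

Earliest priority filing: 8 April 1981.
Base term: 8 April 1981 + 22 years → 8 April 2003.
Prosecution Delay Deduction: −357 days → 16 April 2002.

April 16, 2002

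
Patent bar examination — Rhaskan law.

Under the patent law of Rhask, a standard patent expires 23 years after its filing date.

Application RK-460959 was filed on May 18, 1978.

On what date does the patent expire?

May 18, 2001

Filing date + 23 years → 18 May 2001.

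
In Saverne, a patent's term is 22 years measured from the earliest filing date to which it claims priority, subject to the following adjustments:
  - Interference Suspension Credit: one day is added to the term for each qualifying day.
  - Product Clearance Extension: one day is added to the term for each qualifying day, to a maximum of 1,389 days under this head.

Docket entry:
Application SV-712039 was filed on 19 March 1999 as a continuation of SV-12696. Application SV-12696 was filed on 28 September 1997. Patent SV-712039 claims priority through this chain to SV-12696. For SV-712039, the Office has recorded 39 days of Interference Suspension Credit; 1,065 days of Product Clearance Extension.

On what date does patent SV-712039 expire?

Earliest priority filing: 28 September 1997.
Base term: 28 September 1997 + 22 years → 28 September 2019.
Interference Suspension Credit: +39 days → 6 November 2019.
Product Clearance Extension: 1065 days (within the 1389-day cap) → +1065 days → 6 October 2022.

2022-10-06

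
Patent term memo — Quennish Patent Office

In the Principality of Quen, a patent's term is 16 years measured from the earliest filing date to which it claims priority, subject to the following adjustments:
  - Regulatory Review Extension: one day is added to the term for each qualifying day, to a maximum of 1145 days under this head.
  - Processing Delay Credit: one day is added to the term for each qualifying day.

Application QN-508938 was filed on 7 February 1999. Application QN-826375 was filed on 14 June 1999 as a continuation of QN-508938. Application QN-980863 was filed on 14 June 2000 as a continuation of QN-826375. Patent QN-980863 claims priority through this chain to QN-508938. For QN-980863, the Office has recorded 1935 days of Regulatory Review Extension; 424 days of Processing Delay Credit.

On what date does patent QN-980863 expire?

May 26, 2019

Earliest priority filing: 7 February 1999.
Base term: 7 February 1999 + 16 years → 7 February 2015.
Regulatory Review Extension: 1935 days claimed exceeds the 1145-day cap, so +1145 days → 28 March 2018.
Processing Delay Credit: +424 days → 26 May 2019.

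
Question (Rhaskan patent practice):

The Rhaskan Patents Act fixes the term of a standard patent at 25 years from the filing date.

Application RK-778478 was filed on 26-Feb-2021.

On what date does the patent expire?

February 26, 2046

Filing date + 25 years → 26 February 2046.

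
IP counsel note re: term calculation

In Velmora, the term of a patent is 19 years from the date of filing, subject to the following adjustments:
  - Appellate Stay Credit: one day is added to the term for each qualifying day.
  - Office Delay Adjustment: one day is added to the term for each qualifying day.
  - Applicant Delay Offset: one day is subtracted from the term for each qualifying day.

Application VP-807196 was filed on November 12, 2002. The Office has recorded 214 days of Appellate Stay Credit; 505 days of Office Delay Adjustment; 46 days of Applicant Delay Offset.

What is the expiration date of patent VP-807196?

Base term: filing date + 19 years → 12 November 2021.
Appellate Stay Credit: +214 days → 14 June 2022.
Office Delay Adjustment: +505 days → 1 November 2023.
Applicant Delay Offset: −46 days → 16 September 2023.

2023-09-16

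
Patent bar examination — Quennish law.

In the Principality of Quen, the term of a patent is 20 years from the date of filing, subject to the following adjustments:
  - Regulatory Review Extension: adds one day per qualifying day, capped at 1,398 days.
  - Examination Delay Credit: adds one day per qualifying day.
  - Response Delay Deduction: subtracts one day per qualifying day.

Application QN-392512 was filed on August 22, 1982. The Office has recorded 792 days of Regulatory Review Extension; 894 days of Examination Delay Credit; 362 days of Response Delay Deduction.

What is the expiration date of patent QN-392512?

Base term: filing date + 20 years → 22 August 2002.
Regulatory Review Extension: 792 days (within the 1398-day cap) → +792 days → 22 October 2004.
Examination Delay Credit: +894 days → 4 April 2007.
Response Delay Deduction: −362 days → 7 April 2006.

2006-04-07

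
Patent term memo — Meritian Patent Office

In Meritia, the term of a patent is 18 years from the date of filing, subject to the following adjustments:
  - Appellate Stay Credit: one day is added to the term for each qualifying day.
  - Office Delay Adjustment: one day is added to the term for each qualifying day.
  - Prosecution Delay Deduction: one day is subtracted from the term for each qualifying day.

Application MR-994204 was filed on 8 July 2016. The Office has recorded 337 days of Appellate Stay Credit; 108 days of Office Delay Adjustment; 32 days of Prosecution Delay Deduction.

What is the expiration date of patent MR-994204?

Base term: filing date + 18 years → 8 July 2034.
Appellate Stay Credit: +337 days → 10 June 2035.
Office Delay Adjustment: +108 days → 26 September 2035.
Prosecution Delay Deduction: −32 days → 25 August 2035.

2035-08-25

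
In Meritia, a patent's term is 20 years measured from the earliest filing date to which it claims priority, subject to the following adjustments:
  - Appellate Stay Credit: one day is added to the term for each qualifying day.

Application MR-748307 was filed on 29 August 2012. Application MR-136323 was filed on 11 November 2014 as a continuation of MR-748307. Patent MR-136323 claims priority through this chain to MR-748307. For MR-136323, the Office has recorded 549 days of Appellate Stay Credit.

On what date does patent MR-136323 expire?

Earliest priority filing: 29 August 2012.
Base term: 29 August 2012 + 20 years → 29 August 2032.
Appellate Stay Credit: +549 days → 1 March 2034.

2034-03-01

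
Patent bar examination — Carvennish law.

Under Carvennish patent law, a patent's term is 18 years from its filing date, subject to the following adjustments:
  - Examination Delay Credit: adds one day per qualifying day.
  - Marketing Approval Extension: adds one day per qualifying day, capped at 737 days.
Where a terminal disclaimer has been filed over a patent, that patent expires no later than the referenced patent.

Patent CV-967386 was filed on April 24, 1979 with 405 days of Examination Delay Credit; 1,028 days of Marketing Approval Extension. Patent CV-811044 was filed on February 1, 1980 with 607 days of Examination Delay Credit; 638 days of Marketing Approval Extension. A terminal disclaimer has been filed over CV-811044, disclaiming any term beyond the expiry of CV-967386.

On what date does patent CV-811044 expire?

Natural term of CV-811044:
  Base: filing + 18 years → 1 February 1998.
  Examination Delay Credit: +607 days → 1 October 1999.
  Marketing Approval Extension: 638 days (within the 737-day cap) → +638 days → 30 June 2001.
Expiry of referenced patent CV-967386:
  Base: filing + 18 years → 24 April 1997.
  Examination Delay Credit: +405 days → 3 June 1998.
  Marketing Approval Extension: 1028 days claimed exceeds the 737-day cap, so +737 days → 9 June 2000.
Terminal disclaimer: CV-811044 expires on the earlier of 30 June 2001 and 9 June 2000.

June 9, 2000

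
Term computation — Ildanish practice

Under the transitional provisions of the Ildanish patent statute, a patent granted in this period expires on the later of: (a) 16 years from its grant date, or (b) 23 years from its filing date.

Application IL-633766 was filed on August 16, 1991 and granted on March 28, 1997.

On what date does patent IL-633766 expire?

August 16, 2014

(a) grant + 16 years → 28 March 2013.
(b) filing + 23 years → 16 August 2014.
Later of the two: 16 August 2014.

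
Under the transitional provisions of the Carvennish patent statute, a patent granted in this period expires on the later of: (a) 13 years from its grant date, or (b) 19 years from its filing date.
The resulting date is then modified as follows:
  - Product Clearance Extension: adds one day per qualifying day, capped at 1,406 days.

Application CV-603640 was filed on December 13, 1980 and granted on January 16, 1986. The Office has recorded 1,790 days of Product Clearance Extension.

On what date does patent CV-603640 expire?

2003-10-19

(a) grant + 13 years → 16 January 1999.
(b) filing + 19 years → 13 December 1999.
Later of the two: 13 December 1999.
Product Clearance Extension: 1790 days claimed exceeds the 1406-day cap, so +1406 days → 19 October 2003.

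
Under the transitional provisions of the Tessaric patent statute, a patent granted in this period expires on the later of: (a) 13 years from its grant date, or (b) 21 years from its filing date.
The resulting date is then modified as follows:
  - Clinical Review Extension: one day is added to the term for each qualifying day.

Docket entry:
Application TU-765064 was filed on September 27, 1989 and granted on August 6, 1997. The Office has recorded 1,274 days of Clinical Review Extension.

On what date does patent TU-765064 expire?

2014-03-24

(a) grant + 13 years → 6 August 2010.
(b) filing + 21 years → 27 September 2010.
Later of the two: 27 September 2010.
Clinical Review Extension: +1274 days → 24 March 2014.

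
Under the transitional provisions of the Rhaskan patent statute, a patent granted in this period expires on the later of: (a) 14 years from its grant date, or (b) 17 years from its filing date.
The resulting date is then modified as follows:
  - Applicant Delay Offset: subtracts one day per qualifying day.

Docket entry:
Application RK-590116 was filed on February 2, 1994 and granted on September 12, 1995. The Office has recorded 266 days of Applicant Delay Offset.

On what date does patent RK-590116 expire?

(a) grant + 14 years → 12 September 2009.
(b) filing + 17 years → 2 February 2011.
Later of the two: 2 February 2011.
Applicant Delay Offset: −266 days → 12 May 2010.

2010-05-12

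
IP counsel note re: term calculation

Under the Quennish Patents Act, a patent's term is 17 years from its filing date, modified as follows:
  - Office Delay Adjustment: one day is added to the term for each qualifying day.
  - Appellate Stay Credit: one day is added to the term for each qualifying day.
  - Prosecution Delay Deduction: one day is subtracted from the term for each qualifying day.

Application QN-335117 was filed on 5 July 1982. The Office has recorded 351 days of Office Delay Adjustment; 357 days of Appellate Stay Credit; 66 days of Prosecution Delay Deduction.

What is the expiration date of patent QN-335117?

2001-04-07

Base term: filing date + 17 years → 5 July 1999.
Office Delay Adjustment: +351 days → 20 June 2000.
Appellate Stay Credit: +357 days → 12 June 2001.
Prosecution Delay Deduction: −66 days → 7 April 2001.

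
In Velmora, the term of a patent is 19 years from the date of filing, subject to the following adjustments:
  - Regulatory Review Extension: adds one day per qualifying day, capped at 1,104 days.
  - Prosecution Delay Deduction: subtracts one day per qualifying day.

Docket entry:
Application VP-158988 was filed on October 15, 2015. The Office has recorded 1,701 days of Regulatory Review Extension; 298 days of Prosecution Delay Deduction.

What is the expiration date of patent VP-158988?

2036-12-29

Base term: filing date + 19 years → 15 October 2034.
Regulatory Review Extension: 1701 days claimed exceeds the 1104-day cap, so +1104 days → 23 October 2037.
Prosecution Delay Deduction: −298 days → 29 December 2036.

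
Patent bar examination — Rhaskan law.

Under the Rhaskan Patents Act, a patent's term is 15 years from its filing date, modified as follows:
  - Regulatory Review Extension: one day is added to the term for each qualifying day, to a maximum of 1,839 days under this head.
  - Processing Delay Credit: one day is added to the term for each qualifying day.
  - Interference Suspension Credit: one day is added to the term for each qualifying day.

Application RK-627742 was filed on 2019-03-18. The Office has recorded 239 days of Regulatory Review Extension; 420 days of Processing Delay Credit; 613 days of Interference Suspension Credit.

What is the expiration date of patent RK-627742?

Base term: filing date + 15 years → 18 March 2034.
Regulatory Review Extension: 239 days (within the 1839-day cap) → +239 days → 12 November 2034.
Processing Delay Credit: +420 days → 6 January 2036.
Interference Suspension Credit: +613 days → 10 September 2037.

September 10, 2037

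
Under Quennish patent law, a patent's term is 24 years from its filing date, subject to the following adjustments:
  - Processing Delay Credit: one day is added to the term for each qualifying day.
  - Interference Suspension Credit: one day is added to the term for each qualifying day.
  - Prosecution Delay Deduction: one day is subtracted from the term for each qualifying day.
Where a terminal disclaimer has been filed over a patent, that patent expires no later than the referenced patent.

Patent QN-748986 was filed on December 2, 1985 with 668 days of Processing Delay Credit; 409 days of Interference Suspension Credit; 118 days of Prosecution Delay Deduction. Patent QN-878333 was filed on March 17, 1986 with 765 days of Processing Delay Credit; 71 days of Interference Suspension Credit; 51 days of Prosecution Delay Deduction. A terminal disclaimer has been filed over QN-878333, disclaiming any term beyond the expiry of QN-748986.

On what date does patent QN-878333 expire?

2012-05-10

Natural term of QN-878333:
  Base: filing + 24 years → 17 March 2010.
  Processing Delay Credit: +765 days → 20 April 2012.
  Interference Suspension Credit: +71 days → 30 June 2012.
  Prosecution Delay Deduction: −51 days → 10 May 2012.
Expiry of referenced patent QN-748986:
  Base: filing + 24 years → 2 December 2009.
  Processing Delay Credit: +668 days → 1 October 2011.
  Interference Suspension Credit: +409 days → 13 November 2012.
  Prosecution Delay Deduction: −118 days → 18 July 2012.
Terminal disclaimer: QN-878333 expires on the earlier of 10 May 2012 and 18 July 2012.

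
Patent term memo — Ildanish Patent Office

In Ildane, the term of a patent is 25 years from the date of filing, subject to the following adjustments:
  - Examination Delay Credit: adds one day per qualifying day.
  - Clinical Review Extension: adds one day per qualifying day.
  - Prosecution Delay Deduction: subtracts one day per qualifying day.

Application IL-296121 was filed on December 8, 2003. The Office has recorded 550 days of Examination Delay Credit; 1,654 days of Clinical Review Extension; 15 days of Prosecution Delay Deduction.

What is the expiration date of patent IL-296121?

2034-12-06

Base term: filing date + 25 years → 8 December 2028.
Examination Delay Credit: +550 days → 11 June 2030.
Clinical Review Extension: +1654 days → 21 December 2034.
Prosecution Delay Deduction: −15 days → 6 December 2034.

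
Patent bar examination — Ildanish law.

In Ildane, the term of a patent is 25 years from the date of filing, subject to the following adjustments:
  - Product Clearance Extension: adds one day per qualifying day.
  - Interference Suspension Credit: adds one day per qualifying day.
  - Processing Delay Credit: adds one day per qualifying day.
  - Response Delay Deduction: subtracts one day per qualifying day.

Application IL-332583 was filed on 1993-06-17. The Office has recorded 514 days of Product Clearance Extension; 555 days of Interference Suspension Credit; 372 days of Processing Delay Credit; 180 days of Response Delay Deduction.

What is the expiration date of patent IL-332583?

Base term: filing date + 25 years → 17 June 2018.
Product Clearance Extension: +514 days → 13 November 2019.
Interference Suspension Credit: +555 days → 21 May 2021.
Processing Delay Credit: +372 days → 28 May 2022.
Response Delay Deduction: −180 days → 29 November 2021.

November 29, 2021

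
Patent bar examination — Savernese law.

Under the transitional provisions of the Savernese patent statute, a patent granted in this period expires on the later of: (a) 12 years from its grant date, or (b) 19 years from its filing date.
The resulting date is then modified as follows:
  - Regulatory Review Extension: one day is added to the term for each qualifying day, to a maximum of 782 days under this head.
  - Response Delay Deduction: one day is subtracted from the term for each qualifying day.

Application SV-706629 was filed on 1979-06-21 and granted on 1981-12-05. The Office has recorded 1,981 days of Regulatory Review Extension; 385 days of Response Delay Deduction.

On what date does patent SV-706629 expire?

(a) grant + 12 years → 5 December 1993.
(b) filing + 19 years → 21 June 1998.
Later of the two: 21 June 1998.
Regulatory Review Extension: 1981 days claimed exceeds the 782-day cap, so +782 days → 11 August 2000.
Response Delay Deduction: −385 days → 23 July 1999.

1999-07-23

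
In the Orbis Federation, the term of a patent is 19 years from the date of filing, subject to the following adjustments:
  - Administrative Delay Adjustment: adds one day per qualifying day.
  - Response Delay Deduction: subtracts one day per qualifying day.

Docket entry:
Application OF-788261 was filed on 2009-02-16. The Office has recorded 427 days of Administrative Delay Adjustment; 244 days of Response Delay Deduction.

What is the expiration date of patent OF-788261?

2028-08-17

Base term: filing date + 19 years → 16 February 2028.
Administrative Delay Adjustment: +427 days → 18 April 2029.
Response Delay Deduction: −244 days → 17 August 2028.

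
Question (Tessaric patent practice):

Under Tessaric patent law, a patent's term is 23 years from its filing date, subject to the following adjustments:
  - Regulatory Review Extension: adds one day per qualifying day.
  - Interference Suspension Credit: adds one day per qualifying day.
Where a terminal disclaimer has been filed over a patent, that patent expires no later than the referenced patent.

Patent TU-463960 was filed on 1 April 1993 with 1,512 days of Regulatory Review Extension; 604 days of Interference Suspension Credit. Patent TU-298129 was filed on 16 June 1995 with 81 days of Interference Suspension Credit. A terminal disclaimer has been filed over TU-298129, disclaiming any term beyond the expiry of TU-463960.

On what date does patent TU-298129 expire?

September 5, 2018

Natural term of TU-298129:
  Base: filing + 23 years → 16 June 2018.
  Interference Suspension Credit: +81 days → 5 September 2018.
Expiry of referenced patent TU-463960:
  Base: filing + 23 years → 1 April 2016.
  Regulatory Review Extension: +1512 days → 22 May 2020.
  Interference Suspension Credit: +604 days → 16 January 2022.
Terminal disclaimer: TU-298129 expires on the earlier of 5 September 2018 and 16 January 2022.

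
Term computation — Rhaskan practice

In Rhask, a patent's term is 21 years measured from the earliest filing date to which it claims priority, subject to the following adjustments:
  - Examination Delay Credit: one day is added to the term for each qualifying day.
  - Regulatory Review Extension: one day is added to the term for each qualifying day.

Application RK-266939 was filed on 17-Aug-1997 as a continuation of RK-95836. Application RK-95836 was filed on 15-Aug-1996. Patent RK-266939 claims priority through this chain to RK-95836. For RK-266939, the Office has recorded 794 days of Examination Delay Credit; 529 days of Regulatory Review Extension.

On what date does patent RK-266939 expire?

2021-03-30

Earliest priority filing: 15 August 1996.
Base term: 15 August 1996 + 21 years → 15 August 2017.
Examination Delay Credit: +794 days → 18 October 2019.
Regulatory Review Extension: +529 days → 30 March 2021.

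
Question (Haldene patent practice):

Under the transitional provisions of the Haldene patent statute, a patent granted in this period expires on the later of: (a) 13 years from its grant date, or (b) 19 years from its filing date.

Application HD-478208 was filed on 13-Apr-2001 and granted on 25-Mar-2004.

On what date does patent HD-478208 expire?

(a) grant + 13 years → 25 March 2017.
(b) filing + 19 years → 13 April 2020.
Later of the two: 13 April 2020.

April 13, 2020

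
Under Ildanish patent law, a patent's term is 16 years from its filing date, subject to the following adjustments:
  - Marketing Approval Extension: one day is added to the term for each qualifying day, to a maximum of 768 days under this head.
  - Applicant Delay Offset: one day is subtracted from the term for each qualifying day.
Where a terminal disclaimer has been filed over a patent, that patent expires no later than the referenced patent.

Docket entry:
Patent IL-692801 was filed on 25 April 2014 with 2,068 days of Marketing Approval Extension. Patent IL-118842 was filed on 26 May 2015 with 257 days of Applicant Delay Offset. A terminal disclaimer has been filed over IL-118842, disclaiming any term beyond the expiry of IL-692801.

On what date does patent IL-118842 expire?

September 11, 2030

Natural term of IL-118842:
  Base: filing + 16 years → 26 May 2031.
  Applicant Delay Offset: −257 days → 11 September 2030.
Expiry of referenced patent IL-692801:
  Base: filing + 16 years → 25 April 2030.
  Marketing Approval Extension: 2068 days claimed exceeds the 768-day cap, so +768 days → 1 June 2032.
Terminal disclaimer: IL-118842 expires on the earlier of 11 September 2030 and 1 June 2032.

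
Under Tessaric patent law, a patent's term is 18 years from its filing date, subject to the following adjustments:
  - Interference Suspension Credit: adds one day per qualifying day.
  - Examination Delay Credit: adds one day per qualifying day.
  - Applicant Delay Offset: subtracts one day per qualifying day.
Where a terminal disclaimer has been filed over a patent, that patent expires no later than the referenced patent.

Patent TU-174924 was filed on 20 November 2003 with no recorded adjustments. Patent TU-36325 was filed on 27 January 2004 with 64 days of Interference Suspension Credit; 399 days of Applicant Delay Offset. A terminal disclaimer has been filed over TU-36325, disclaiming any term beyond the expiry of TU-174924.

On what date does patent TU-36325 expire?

2021-02-26

Natural term of TU-36325:
  Base: filing + 18 years → 27 January 2022.
  Interference Suspension Credit: +64 days → 1 April 2022.
  Applicant Delay Offset: −399 days → 26 February 2021.
Expiry of referenced patent TU-174924:
  Base: filing + 18 years → 20 November 2021.
Terminal disclaimer: TU-36325 expires on the earlier of 26 February 2021 and 20 November 2021.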